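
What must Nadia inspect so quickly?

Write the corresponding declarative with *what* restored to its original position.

'what' is the direct object of 'inspect'. Wh-movement fronts it, leaving a gap right after 'inspect':
What must Nadia inspect ___ so quickly?

Nadia must inspect what so quickly.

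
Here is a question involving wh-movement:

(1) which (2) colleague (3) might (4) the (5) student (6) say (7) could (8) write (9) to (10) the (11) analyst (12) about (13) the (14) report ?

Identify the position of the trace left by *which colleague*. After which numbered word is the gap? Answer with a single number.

6

Underlying clause: The student might say which colleague could write to the analyst about the report.
'which colleague' functions as the subject of the clause embedded under 'say'. Wh-movement fronts it, leaving a gap right after 'say':
Which colleague might the student say ___ could write to the analyst about the report?
'say' is word 6.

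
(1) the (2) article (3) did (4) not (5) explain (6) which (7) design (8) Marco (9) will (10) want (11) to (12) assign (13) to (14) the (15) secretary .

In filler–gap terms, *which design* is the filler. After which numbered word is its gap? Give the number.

In situ: Marco will want to assign which design to the secretary.
'which design' is the direct object of 'assign'. Wh-movement fronts it, leaving a gap right after 'assign':
The article did not explain which design Marco will want to assign ___ to the secretary.
'assign' is word 12.

12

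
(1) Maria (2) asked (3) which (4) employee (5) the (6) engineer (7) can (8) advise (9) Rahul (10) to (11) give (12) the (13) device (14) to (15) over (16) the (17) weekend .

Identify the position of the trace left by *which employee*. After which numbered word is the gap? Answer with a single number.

14

Before movement: The engineer can advise Rahul to give the device to which employee over the weekend.
'which employee' functions as the object of the preposition 'to' (recipient of 'give'). Wh-movement fronts it, leaving a gap right after 'to':
Maria asked which employee the engineer can advise Rahul to give the device to ___ over the weekend.
'to' is word 14.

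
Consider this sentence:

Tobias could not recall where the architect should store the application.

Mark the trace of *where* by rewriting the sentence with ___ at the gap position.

Tobias could not recall where the architect should store the application ___.

Pre-movement form: The architect should store the application where.
'where' functions as the locative complement of 'store'. The gap is right after 'application'.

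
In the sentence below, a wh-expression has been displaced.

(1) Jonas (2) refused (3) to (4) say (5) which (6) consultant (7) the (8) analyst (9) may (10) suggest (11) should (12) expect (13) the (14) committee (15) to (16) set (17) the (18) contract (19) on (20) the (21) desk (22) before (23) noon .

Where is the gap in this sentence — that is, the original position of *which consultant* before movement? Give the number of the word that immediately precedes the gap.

Pre-movement form: The analyst may suggest which consultant should expect the committee to set the contract on the desk before noon.
The filler 'which consultant' is interpreted as the subject of the clause embedded under 'suggest'. Fronting leaves a gap immediately after 'suggest':
Jonas refused to say which consultant the analyst may suggest ___ should expect the committee to set the contract on the desk before noon.
'suggest' is word 10.

10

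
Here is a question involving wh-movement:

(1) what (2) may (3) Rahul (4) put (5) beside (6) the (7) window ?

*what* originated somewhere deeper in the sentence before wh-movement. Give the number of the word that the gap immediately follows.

4

Pre-movement form: Rahul may put what beside the window.
'what' is the direct object of 'put'. It moves to the left edge, and the trace sits right after 'put':
What may Rahul put ___ beside the window?
'put' is word 4.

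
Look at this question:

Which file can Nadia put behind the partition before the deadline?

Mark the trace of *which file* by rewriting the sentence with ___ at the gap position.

Underlying clause: Nadia can put which file behind the partition before the deadline.
'which file' is the direct object of 'put'. The gap is right after 'put'.

Which file can Nadia put ___ behind the partition before the deadline?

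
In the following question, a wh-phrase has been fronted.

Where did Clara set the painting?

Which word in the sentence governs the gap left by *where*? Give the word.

set

In situ: Clara did set the painting where.
'where' is the locative complement of 'set'. Wh-movement fronts it, leaving a gap right after 'painting':
Where did Clara set the painting ___?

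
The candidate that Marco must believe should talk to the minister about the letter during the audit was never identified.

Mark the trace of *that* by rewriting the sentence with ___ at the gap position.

'that' functions as the subject of the clause embedded under 'believe'. The gap is right after 'believe'.

The candidate that Marco must believe ___ should talk to the minister about the letter during the audit was never identified.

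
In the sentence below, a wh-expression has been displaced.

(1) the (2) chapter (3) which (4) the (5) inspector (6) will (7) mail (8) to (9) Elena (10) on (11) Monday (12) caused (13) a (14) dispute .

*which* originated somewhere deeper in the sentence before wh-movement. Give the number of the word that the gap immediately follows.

The filler 'which' is interpreted as the direct object of 'mail'. Fronting leaves a gap immediately after 'mail':
The chapter which the inspector will mail ___ to Elena on Monday caused a dispute.
'mail' is word 7.

7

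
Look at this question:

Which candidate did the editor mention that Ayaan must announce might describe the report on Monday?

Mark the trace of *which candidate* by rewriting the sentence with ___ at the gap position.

In situ: The editor did mention that Ayaan must announce which candidate might describe the report on Monday.
'which candidate' functions as the subject of the clause embedded under 'announce'. The gap is right after 'announce'.

Which candidate did the editor mention that Ayaan must announce ___ might describe the report on Monday?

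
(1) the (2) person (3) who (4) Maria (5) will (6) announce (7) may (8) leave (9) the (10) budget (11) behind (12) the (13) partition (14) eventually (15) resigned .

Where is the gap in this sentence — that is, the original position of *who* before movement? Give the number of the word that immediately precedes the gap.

6

The filler 'who' is interpreted as the subject of the clause embedded under 'announce'. It moves to the left edge, and the trace sits right after 'announce':
The person who Maria will announce ___ may leave the budget behind the partition eventually resigned.
'announce' is word 6.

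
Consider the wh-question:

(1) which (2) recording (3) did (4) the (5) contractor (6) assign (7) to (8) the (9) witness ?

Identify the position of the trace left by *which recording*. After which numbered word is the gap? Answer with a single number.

6

Before movement: The contractor did assign which recording to the witness.
'which recording' functions as the direct object of 'assign'. It moves to the left edge, and the trace sits right after 'assign':
Which recording did the contractor assign ___ to the witness?
'assign' is word 6.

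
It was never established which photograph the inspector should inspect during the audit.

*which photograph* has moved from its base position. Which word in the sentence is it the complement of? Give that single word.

Underlying clause: The inspector should inspect which photograph during the audit.
The filler 'which photograph' is interpreted as the direct object of 'inspect'. Fronting leaves a gap immediately after 'inspect':
It was never established which photograph the inspector should inspect ___ during the audit.

inspect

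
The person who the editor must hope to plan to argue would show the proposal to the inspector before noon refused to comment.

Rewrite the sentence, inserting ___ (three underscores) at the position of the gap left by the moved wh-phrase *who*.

The person who the editor must hope to plan to argue ___ would show the proposal to the inspector before noon refused to comment.

The filler 'who' is interpreted as the subject of the clause embedded under 'argue'. The gap is right after 'argue'.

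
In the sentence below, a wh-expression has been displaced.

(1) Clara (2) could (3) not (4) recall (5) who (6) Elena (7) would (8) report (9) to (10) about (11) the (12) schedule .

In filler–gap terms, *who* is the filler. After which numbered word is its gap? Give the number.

Before movement: Elena would report to who about the schedule.
'who' is the object of the preposition 'to'. Fronting leaves a gap immediately after 'to':
Clara could not recall who Elena would report to ___ about the schedule.
'to' is word 9.

9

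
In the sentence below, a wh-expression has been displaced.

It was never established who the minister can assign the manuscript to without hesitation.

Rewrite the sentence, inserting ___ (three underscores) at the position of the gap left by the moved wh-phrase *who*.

It was never established who the minister can assign the manuscript to ___ without hesitation.

Pre-movement form: The minister can assign the manuscript to who without hesitation.
The filler 'who' is interpreted as the object of the preposition 'to' (recipient of 'assign'). The gap is right after 'to'.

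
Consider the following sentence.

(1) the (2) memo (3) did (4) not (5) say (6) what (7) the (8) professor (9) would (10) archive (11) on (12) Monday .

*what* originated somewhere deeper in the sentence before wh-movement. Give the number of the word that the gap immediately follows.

10

Underlying clause: The professor would archive what on Monday.
'what' functions as the direct object of 'archive'. Fronting leaves a gap immediately after 'archive':
The memo did not say what the professor would archive ___ on Monday.
'archive' is word 10.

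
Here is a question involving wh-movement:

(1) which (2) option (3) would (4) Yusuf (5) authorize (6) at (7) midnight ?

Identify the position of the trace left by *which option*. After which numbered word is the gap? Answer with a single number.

Pre-movement form: Yusuf would authorize which option at midnight.
'which option' is the direct object of 'authorize'. Fronting leaves a gap immediately after 'authorize':
Which option would Yusuf authorize ___ at midnight?
'authorize' is word 5.

5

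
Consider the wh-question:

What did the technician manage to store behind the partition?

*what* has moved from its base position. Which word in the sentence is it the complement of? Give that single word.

store

In situ: The technician did manage to store what behind the partition.
'what' is the direct object of 'store'. Fronting leaves a gap immediately after 'store':
What did the technician manage to store ___ behind the partition?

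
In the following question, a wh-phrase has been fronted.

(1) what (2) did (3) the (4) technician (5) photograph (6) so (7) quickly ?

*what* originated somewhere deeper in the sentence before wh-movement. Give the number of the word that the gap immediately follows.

5

Underlying clause: The technician did photograph what so quickly.
The filler 'what' is interpreted as the direct object of 'photograph'. Wh-movement fronts it, leaving a gap right after 'photograph':
What did the technician photograph ___ so quickly?
'photograph' is word 5.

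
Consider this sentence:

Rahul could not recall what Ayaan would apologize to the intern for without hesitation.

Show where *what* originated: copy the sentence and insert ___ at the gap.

Underlying clause: Ayaan would apologize to the intern for what without hesitation.
The filler 'what' is interpreted as the object of the preposition 'for'. The gap is right after 'for'.

Rahul could not recall what Ayaan would apologize to the intern for ___ without hesitation.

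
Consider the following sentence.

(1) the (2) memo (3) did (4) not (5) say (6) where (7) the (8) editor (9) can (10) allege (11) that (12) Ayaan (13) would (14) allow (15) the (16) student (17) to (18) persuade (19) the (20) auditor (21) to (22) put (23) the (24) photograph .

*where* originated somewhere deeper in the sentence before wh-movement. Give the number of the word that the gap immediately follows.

24

Pre-movement form: The editor can allege that Ayaan would allow the student to persuade the auditor to put the photograph where.
The filler 'where' is interpreted as the locative complement of 'put'. It moves to the left edge, and the trace sits right after 'photograph':
The memo did not say where the editor can allege that Ayaan would allow the student to persuade the auditor to put the photograph ___.
'photograph' is word 24.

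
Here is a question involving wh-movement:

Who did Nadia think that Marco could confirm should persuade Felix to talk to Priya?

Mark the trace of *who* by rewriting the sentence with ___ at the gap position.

Who did Nadia think that Marco could confirm ___ should persuade Felix to talk to Priya?

Pre-movement form: Nadia did think that Marco could confirm who should persuade Felix to talk to Priya.
'who' is the subject of the clause embedded under 'confirm'. The gap is right after 'confirm'.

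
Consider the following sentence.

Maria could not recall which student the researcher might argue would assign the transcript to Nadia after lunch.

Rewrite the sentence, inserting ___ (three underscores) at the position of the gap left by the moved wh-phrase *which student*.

In situ: The researcher might argue which student would assign the transcript to Nadia after lunch.
'which student' is the subject of the clause embedded under 'argue'. The gap is right after 'argue'.

Maria could not recall which student the researcher might argue ___ would assign the transcript to Nadia after lunch.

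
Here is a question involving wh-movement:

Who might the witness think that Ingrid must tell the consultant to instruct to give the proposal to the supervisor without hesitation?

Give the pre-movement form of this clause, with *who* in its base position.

'who' is the direct object of 'instruct'. It moves to the left edge, and the trace sits right after 'instruct':
Who might the witness think that Ingrid must tell the consultant to instruct ___ to give the proposal to the supervisor without hesitation?

The witness might think that Ingrid must tell the consultant to instruct who to give the proposal to the supervisor without hesitation.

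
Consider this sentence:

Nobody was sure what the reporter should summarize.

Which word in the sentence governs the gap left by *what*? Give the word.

Pre-movement form: The reporter should summarize what.
'what' functions as the direct object of 'summarize'. Wh-movement fronts it, leaving a gap right after 'summarize':
Nobody was sure what the reporter should summarize ___.

summarize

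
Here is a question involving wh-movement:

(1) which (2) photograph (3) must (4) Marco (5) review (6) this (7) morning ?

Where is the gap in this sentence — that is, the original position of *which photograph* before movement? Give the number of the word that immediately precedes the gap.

5

Pre-movement form: Marco must review which photograph this morning.
'which photograph' is the direct object of 'review'. Fronting leaves a gap immediately after 'review':
Which photograph must Marco review ___ this morning?
'review' is word 5.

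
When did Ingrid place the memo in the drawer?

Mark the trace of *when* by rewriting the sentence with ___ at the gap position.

When did Ingrid place the memo in the drawer ___?

Before movement: Ingrid did place the memo in the drawer when.
The filler 'when' is interpreted as the temporal adjunct. The gap is right after 'drawer'.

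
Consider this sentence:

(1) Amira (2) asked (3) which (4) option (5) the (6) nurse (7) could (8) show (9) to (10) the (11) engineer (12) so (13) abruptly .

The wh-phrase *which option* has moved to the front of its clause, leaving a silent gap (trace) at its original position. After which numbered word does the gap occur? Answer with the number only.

Pre-movement form: The nurse could show which option to the engineer so abruptly.
'which option' is the direct object of 'show'. Fronting leaves a gap immediately after 'show':
Amira asked which option the nurse could show ___ to the engineer so abruptly.
'show' is word 8.

8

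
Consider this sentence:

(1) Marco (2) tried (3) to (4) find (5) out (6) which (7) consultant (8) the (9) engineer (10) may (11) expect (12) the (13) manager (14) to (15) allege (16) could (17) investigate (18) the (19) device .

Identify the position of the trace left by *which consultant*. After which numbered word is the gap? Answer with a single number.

15

Before movement: The engineer may expect the manager to allege which consultant could investigate the device.
The filler 'which consultant' is interpreted as the subject of the clause embedded under 'allege'. Wh-movement fronts it, leaving a gap right after 'allege':
Marco tried to find out which consultant the engineer may expect the manager to allege ___ could investigate the device.
'allege' is word 15.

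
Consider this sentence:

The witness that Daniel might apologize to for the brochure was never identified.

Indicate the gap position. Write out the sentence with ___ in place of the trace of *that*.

The witness that Daniel might apologize to ___ for the brochure was never identified.

'that' is the object of the preposition 'to'. The gap is right after 'to'.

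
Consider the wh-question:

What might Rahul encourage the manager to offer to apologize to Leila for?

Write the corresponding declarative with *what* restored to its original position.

'what' functions as the object of the preposition 'for'. Fronting leaves a gap immediately after 'for':
What might Rahul encourage the manager to offer to apologize to Leila for ___?

Rahul might encourage the manager to offer to apologize to Leila for what.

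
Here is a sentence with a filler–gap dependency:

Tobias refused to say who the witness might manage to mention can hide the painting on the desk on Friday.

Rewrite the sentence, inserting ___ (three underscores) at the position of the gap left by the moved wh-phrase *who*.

Before movement: The witness might manage to mention who can hide the painting on the desk on Friday.
'who' is the subject of the clause embedded under 'mention'. The gap is right after 'mention'.

Tobias refused to say who the witness might manage to mention ___ can hide the painting on the desk on Friday.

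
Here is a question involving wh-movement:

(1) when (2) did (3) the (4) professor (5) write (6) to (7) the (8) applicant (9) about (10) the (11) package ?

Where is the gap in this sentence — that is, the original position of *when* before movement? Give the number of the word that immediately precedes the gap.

11

In situ: The professor did write to the applicant about the package when.
'when' functions as the temporal adjunct. Fronting leaves a gap immediately after 'package':
When did the professor write to the applicant about the package ___?
'package' is word 11.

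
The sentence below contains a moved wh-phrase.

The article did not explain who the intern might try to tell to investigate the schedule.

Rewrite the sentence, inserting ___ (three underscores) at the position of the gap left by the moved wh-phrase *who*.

The article did not explain who the intern might try to tell ___ to investigate the schedule.

Pre-movement form: The intern might try to tell who to investigate the schedule.
'who' functions as the direct object of 'tell'. The gap is right after 'tell'.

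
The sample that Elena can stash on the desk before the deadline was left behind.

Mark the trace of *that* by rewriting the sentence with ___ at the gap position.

The sample that Elena can stash ___ on the desk before the deadline was left behind.

'that' is the direct object of 'stash'. The gap is right after 'stash'.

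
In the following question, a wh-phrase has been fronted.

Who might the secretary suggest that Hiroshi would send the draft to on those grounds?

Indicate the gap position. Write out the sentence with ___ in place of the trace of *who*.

Who might the secretary suggest that Hiroshi would send the draft to ___ on those grounds?

Pre-movement form: The secretary might suggest that Hiroshi would send the draft to who on those grounds.
'who' functions as the object of the preposition 'to' (recipient of 'send'). The gap is right after 'to'.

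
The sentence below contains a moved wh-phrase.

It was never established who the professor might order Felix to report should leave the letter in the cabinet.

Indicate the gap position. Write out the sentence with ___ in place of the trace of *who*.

It was never established who the professor might order Felix to report ___ should leave the letter in the cabinet.

In situ: The professor might order Felix to report who should leave the letter in the cabinet.
'who' functions as the subject of the clause embedded under 'report'. The gap is right after 'report'.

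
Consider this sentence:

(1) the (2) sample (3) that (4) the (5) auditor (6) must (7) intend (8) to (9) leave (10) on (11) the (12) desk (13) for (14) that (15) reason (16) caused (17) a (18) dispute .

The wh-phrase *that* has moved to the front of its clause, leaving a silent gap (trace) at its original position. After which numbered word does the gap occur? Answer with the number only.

'that' is the direct object of 'leave'. It moves to the left edge, and the trace sits right after 'leave':
The sample that the auditor must intend to leave ___ on the desk for that reason caused a dispute.
'leave' is word 9.

9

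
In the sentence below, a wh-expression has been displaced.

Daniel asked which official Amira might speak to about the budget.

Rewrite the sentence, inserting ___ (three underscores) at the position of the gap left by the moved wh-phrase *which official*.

In situ: Amira might speak to which official about the budget.
'which official' is the object of the preposition 'to'. The gap is right after 'to'.

Daniel asked which official Amira might speak to ___ about the budget.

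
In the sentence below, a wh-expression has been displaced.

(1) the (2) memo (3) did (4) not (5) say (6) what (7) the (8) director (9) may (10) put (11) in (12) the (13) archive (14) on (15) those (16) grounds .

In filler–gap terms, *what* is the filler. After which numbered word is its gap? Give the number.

10

Underlying clause: The director may put what in the archive on those grounds.
'what' is the direct object of 'put'. Wh-movement fronts it, leaving a gap right after 'put':
The memo did not say what the director may put ___ in the archive on those grounds.
'put' is word 10.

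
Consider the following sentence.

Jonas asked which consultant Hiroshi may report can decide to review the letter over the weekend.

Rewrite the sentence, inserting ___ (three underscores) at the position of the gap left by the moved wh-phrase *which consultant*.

Underlying clause: Hiroshi may report which consultant can decide to review the letter over the weekend.
The filler 'which consultant' is interpreted as the subject of the clause embedded under 'report'. The gap is right after 'report'.

Jonas asked which consultant Hiroshi may report ___ can decide to review the letter over the weekend.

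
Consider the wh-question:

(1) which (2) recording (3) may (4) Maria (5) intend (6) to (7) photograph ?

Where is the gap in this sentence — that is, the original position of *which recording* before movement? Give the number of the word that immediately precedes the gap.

Before movement: Maria may intend to photograph which recording.
'which recording' is the direct object of 'photograph'. Wh-movement fronts it, leaving a gap right after 'photograph':
Which recording may Maria intend to photograph ___?
'photograph' is word 7.

7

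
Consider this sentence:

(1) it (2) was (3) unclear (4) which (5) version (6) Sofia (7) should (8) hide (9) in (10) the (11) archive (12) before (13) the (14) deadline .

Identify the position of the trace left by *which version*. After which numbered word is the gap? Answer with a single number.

Pre-movement form: Sofia should hide which version in the archive before the deadline.
'which version' functions as the direct object of 'hide'. Wh-movement fronts it, leaving a gap right after 'hide':
It was unclear which version Sofia should hide ___ in the archive before the deadline.
'hide' is word 8.

8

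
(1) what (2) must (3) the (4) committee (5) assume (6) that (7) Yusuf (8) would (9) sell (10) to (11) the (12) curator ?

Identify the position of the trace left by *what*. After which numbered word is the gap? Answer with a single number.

9

Underlying clause: The committee must assume that Yusuf would sell what to the curator.
The filler 'what' is interpreted as the direct object of 'sell'. Fronting leaves a gap immediately after 'sell':
What must the committee assume that Yusuf would sell ___ to the curator?
'sell' is word 9.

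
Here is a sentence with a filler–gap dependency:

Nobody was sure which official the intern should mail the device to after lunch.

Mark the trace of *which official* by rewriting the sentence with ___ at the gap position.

Nobody was sure which official the intern should mail the device to ___ after lunch.

Pre-movement form: The intern should mail the device to which official after lunch.
'which official' functions as the object of the preposition 'to' (recipient of 'mail'). The gap is right after 'to'.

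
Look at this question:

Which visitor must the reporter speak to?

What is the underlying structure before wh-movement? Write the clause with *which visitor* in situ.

The reporter must speak to which visitor.

'which visitor' is the object of the preposition 'to'. Fronting leaves a gap immediately after 'to':
Which visitor must the reporter speak to ___?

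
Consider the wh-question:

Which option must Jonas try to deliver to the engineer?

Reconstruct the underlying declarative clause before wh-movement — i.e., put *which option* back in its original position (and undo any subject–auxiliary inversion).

Jonas must try to deliver which option to the engineer.

'which option' is the direct object of 'deliver'. Fronting leaves a gap immediately after 'deliver':
Which option must Jonas try to deliver ___ to the engineer?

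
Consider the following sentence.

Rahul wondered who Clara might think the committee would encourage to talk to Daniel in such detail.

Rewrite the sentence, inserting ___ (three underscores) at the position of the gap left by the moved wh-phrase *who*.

In situ: Clara might think the committee would encourage who to talk to Daniel in such detail.
'who' functions as the direct object of 'encourage'. The gap is right after 'encourage'.

Rahul wondered who Clara might think the committee would encourage ___ to talk to Daniel in such detail.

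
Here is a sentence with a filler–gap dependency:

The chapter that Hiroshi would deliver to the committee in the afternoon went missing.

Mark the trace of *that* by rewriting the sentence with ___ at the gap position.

'that' is the direct object of 'deliver'. The gap is right after 'deliver'.

The chapter that Hiroshi would deliver ___ to the committee in the afternoon went missing.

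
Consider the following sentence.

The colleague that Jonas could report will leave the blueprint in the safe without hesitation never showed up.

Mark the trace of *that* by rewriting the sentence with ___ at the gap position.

The colleague that Jonas could report ___ will leave the blueprint in the safe without hesitation never showed up.

'that' functions as the subject of the clause embedded under 'report'. The gap is right after 'report'.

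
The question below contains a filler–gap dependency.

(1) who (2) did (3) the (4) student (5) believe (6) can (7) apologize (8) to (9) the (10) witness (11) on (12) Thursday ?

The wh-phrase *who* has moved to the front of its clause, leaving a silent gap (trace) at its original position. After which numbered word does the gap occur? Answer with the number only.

Underlying clause: The student did believe who can apologize to the witness on Thursday.
'who' functions as the subject of the clause embedded under 'believe'. Fronting leaves a gap immediately after 'believe':
Who did the student believe ___ can apologize to the witness on Thursday?
'believe' is word 5.

5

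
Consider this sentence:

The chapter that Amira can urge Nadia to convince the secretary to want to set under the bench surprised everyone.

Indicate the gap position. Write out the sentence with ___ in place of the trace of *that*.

The chapter that Amira can urge Nadia to convince the secretary to want to set ___ under the bench surprised everyone.

'that' functions as the direct object of 'set'. The gap is right after 'set'.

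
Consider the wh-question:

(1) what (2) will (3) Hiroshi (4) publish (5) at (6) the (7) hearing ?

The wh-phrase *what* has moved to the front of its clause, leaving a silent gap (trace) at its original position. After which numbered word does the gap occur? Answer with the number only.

4

In situ: Hiroshi will publish what at the hearing.
'what' is the direct object of 'publish'. Wh-movement fronts it, leaving a gap right after 'publish':
What will Hiroshi publish ___ at the hearing?
'publish' is word 4.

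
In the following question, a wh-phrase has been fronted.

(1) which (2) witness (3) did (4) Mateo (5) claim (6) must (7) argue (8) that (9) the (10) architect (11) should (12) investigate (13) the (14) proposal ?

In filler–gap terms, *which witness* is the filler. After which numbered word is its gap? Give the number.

5

Before movement: Mateo did claim which witness must argue that the architect should investigate the proposal.
'which witness' functions as the subject of the clause embedded under 'claim'. Wh-movement fronts it, leaving a gap right after 'claim':
Which witness did Mateo claim ___ must argue that the architect should investigate the proposal?
'claim' is word 5.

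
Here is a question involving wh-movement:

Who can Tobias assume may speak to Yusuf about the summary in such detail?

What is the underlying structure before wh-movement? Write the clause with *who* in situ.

'who' is the subject of the clause embedded under 'assume'. It moves to the left edge, and the trace sits right after 'assume':
Who can Tobias assume ___ may speak to Yusuf about the summary in such detail?

Tobias can assume who may speak to Yusuf about the summary in such detail.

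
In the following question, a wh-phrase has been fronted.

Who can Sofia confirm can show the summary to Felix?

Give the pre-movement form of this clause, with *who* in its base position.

Sofia can confirm who can show the summary to Felix.

The filler 'who' is interpreted as the subject of the clause embedded under 'confirm'. Wh-movement fronts it, leaving a gap right after 'confirm':
Who can Sofia confirm ___ can show the summary to Felix?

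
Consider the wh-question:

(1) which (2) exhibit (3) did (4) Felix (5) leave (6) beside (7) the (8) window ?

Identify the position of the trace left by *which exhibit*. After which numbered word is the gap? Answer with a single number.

Pre-movement form: Felix did leave which exhibit beside the window.
'which exhibit' is the direct object of 'leave'. Fronting leaves a gap immediately after 'leave':
Which exhibit did Felix leave ___ beside the window?
'leave' is word 5.

5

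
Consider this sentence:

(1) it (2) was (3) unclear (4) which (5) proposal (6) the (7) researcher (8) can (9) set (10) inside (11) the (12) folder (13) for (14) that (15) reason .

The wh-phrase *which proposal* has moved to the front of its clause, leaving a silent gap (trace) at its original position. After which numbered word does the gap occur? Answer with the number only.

9

Underlying clause: The researcher can set which proposal inside the folder for that reason.
The filler 'which proposal' is interpreted as the direct object of 'set'. Wh-movement fronts it, leaving a gap right after 'set':
It was unclear which proposal the researcher can set ___ inside the folder for that reason.
'set' is word 9.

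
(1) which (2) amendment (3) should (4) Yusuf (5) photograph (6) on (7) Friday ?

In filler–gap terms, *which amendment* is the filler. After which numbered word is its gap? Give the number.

5

Underlying clause: Yusuf should photograph which amendment on Friday.
The filler 'which amendment' is interpreted as the direct object of 'photograph'. Wh-movement fronts it, leaving a gap right after 'photograph':
Which amendment should Yusuf photograph ___ on Friday?
'photograph' is word 5.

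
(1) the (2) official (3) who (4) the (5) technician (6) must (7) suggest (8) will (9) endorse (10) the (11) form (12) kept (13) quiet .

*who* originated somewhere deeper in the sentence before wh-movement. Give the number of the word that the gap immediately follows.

7

'who' is the subject of the clause embedded under 'suggest'. Fronting leaves a gap immediately after 'suggest':
The official who the technician must suggest ___ will endorse the form kept quiet.
'suggest' is word 7.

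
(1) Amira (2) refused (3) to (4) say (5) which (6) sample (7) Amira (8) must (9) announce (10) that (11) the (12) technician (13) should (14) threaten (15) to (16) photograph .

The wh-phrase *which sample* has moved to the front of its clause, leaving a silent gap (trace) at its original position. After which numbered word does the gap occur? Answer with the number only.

16

In situ: Amira must announce that the technician should threaten to photograph which sample.
The filler 'which sample' is interpreted as the direct object of 'photograph'. It moves to the left edge, and the trace sits right after 'photograph':
Amira refused to say which sample Amira must announce that the technician should threaten to photograph ___.
'photograph' is word 16.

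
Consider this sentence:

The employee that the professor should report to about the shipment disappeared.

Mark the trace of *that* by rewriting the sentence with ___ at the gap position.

The filler 'that' is interpreted as the object of the preposition 'to'. The gap is right after 'to'.

The employee that the professor should report to ___ about the shipment disappeared.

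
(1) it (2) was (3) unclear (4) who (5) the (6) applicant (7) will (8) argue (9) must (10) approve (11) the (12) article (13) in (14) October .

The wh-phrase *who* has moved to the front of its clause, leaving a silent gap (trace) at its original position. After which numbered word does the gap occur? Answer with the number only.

8

Pre-movement form: The applicant will argue who must approve the article in October.
'who' is the subject of the clause embedded under 'argue'. Fronting leaves a gap immediately after 'argue':
It was unclear who the applicant will argue ___ must approve the article in October.
'argue' is word 8.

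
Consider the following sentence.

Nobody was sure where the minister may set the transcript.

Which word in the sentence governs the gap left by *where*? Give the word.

Before movement: The minister may set the transcript where.
'where' is the locative complement of 'set'. Fronting leaves a gap immediately after 'transcript':
Nobody was sure where the minister may set the transcript ___.

set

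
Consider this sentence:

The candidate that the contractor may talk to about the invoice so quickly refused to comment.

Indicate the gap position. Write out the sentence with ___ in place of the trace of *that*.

The candidate that the contractor may talk to ___ about the invoice so quickly refused to comment.

'that' is the object of the preposition 'to'. The gap is right after 'to'.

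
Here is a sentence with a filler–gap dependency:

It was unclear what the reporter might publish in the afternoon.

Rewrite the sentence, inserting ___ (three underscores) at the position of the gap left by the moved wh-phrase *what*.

In situ: The reporter might publish what in the afternoon.
The filler 'what' is interpreted as the direct object of 'publish'. The gap is right after 'publish'.

It was unclear what the reporter might publish ___ in the afternoon.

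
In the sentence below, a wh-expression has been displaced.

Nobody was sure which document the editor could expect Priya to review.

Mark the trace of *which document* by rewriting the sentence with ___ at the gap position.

Nobody was sure which document the editor could expect Priya to review ___.

Before movement: The editor could expect Priya to review which document.
The filler 'which document' is interpreted as the direct object of 'review'. The gap is right after 'review'.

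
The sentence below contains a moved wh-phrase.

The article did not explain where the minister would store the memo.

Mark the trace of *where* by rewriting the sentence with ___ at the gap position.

The article did not explain where the minister would store the memo ___.

Before movement: The minister would store the memo where.
'where' is the locative complement of 'store'. The gap is right after 'memo'.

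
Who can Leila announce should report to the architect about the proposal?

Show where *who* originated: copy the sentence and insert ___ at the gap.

Pre-movement form: Leila can announce who should report to the architect about the proposal.
'who' is the subject of the clause embedded under 'announce'. The gap is right after 'announce'.

Who can Leila announce ___ should report to the architect about the proposal?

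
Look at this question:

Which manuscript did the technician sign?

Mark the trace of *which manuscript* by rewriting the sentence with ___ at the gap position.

Pre-movement form: The technician did sign which manuscript.
'which manuscript' functions as the direct object of 'sign'. The gap is right after 'sign'.

Which manuscript did the technician sign ___?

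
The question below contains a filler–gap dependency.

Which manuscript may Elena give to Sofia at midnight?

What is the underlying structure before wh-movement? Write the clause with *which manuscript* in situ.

'which manuscript' is the direct object of 'give'. Wh-movement fronts it, leaving a gap right after 'give':
Which manuscript may Elena give ___ to Sofia at midnight?

Elena may give which manuscript to Sofia at midnight.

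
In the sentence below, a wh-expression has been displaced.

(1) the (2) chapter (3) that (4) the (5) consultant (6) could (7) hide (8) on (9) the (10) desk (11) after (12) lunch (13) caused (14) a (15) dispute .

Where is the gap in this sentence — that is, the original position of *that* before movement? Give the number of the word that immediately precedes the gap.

The filler 'that' is interpreted as the direct object of 'hide'. Fronting leaves a gap immediately after 'hide':
The chapter that the consultant could hide ___ on the desk after lunch caused a dispute.
'hide' is word 7.

7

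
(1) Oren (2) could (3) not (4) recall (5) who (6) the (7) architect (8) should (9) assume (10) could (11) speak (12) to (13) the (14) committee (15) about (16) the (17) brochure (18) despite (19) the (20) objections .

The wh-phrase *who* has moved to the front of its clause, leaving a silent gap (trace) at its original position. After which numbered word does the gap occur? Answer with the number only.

9

In situ: The architect should assume who could speak to the committee about the brochure despite the objections.
'who' is the subject of the clause embedded under 'assume'. Fronting leaves a gap immediately after 'assume':
Oren could not recall who the architect should assume ___ could speak to the committee about the brochure despite the objections.
'assume' is word 9.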